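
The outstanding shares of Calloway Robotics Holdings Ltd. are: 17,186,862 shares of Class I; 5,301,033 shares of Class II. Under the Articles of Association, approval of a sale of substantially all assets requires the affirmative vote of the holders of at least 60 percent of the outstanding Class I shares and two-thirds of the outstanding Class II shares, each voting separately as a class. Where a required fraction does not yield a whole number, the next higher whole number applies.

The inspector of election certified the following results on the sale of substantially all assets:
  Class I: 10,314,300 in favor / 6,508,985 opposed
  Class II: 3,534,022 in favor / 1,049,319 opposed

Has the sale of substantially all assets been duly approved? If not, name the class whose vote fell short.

Class I: 3/5 of 17186862 = 10312117.20, rounded up to 10312118; 10,312,118 required, 10,314,300 in favor — approved.
Class II: 2/3 of 5301033 = 3534022; 3,534,022 required, 3,534,022 in favor — approved.

Approved — every class gave the required vote.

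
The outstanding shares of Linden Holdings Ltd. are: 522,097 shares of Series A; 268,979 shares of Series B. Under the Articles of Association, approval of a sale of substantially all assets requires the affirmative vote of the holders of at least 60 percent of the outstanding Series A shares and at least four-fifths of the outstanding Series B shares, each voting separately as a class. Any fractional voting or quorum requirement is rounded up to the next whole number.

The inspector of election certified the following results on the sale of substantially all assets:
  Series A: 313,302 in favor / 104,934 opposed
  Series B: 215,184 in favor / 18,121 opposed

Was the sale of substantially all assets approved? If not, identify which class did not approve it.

Approved — every class gave the required vote.

Series A: 3/5 of 522097 = 313258.20, rounded up to 313259; 313,259 required, 313,302 in favor — approved.
Series B: 4/5 of 268979 = 215183.20, rounded up to 215184; 215,184 required, 215,184 in favor — approved.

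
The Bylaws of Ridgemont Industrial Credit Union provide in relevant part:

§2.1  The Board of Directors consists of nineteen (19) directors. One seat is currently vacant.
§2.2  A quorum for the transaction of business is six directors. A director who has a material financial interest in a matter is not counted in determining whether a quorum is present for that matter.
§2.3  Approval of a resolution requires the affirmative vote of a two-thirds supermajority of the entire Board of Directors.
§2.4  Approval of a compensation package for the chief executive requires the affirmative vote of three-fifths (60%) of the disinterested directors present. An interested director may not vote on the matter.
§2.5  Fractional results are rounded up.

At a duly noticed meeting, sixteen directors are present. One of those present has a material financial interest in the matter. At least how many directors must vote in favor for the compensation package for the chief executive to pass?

The compensation package for the chief executive requires three-fifths of the disinterested directors present (16 − 1 = 15).
3/5 of 15 = 9.

9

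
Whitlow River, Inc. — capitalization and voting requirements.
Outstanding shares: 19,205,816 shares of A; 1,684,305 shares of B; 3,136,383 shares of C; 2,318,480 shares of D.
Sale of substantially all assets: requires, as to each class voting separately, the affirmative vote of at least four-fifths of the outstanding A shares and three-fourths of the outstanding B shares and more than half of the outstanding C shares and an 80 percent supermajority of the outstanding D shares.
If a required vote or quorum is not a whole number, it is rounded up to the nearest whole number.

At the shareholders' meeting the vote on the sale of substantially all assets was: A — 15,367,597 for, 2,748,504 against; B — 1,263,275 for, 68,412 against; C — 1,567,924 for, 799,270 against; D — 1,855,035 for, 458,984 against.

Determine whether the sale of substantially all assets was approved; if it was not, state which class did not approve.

Not approved — the C shares did not give the required vote.

A: 4/5 of 19205816 = 15364652.80, rounded up to 15364653; 15,364,653 required, 15,367,597 in favor — approved.
B: 3/4 of 1684305 = 1263228.75, rounded up to 1263229; 1,263,229 required, 1,263,275 in favor — approved.
C: a majority of 3136383 is 1568192; 1,568,192 required, 1,567,924 in favor — not approved.
D: 4/5 of 2318480 = 1854784; 1,854,784 required, 1,855,035 in favor — approved.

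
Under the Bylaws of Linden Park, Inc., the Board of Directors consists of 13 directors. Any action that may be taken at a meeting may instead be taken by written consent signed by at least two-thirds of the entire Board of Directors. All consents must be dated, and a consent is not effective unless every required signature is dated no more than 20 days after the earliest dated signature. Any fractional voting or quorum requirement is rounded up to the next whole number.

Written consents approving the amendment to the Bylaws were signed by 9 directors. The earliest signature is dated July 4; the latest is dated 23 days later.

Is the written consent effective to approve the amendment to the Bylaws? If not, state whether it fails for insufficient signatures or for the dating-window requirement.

Signatures required: at least two-thirds of 13 — 2/3 of 13 = 8.67, rounded up to 9, so 9 needed; 9 signed. Sufficient.
Dating window: the latest signature is 23 days after the earliest; the limit is 20 days. Outside the window.

Not effective — dating-window requirement not satisfied.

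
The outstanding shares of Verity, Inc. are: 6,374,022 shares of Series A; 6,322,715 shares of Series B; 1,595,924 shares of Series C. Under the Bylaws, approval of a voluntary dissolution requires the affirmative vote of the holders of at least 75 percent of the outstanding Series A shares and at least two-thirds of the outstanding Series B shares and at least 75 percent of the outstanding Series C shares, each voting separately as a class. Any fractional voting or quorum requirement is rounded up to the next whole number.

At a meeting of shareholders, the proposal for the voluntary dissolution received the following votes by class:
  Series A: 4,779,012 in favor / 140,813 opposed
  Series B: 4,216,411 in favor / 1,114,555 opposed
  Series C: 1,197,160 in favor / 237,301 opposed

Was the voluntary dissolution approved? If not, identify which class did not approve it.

Series A: 3/4 of 6374022 = 4780516.50, rounded up to 4780517; 4,780,517 required, 4,779,012 in favor — not approved.
Series B: 2/3 of 6322715 = 4215143.33, rounded up to 4215144; 4,215,144 required, 4,216,411 in favor — approved.
Series C: 3/4 of 1595924 = 1196943; 1,196,943 required, 1,197,160 in favor — approved.

Not approved — the Series A shares did not give the required vote.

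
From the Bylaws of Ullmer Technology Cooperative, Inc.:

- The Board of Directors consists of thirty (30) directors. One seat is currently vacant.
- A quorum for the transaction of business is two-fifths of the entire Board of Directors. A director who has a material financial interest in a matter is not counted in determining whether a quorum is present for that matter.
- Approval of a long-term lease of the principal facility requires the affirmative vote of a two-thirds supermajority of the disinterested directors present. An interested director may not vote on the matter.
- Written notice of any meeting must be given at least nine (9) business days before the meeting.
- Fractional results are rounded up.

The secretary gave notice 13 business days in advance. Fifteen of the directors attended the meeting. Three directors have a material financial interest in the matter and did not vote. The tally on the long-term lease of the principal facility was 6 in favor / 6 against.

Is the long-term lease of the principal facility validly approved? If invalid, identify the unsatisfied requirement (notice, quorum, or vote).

Invalid — vote requirement not satisfied.

Notice: 13 business days given; 9 required (13 ≥ 9). Satisfied.
Quorum: 15 present, but the 3 interested directors do not count, leaving 12. Quorum is 12. Satisfied.
Vote: the long-term lease of the principal facility requires two-thirds of the disinterested directors present (15 − 3 = 12). 2/3 of 12 = 8, so 8 affirmative votes are needed; 6 voted in favor. Not satisfied.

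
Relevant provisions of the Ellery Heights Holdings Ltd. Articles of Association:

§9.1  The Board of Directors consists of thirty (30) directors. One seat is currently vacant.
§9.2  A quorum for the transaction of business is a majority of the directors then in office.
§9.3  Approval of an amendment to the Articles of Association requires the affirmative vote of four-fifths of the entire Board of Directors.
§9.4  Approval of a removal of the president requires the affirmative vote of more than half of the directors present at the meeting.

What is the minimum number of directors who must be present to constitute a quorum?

15

A majority of 29 is 15.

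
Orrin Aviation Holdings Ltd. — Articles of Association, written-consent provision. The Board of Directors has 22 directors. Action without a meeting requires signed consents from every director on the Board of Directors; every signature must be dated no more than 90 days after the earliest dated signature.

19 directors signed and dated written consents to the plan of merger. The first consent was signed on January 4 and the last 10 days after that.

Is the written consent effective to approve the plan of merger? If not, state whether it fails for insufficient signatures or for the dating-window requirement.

Not effective — insufficient signatures.

Signatures required: every one of 22 — unanimous means all 22, so 22 needed; 19 signed. Insufficient.
Dating window: the latest signature is 10 days after the earliest; the limit is 90 days. Within the window.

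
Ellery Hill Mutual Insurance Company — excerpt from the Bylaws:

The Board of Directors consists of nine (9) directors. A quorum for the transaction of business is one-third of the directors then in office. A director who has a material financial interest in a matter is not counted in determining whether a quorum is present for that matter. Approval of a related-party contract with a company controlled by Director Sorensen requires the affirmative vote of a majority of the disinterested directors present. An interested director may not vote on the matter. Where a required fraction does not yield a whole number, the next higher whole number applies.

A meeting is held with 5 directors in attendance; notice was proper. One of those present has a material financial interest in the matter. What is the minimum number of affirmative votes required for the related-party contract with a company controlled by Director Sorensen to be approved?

3

The related-party contract with a company controlled by Director Sorensen requires a majority of the disinterested directors present (5 − 1 = 4).
A majority of 4 is 3.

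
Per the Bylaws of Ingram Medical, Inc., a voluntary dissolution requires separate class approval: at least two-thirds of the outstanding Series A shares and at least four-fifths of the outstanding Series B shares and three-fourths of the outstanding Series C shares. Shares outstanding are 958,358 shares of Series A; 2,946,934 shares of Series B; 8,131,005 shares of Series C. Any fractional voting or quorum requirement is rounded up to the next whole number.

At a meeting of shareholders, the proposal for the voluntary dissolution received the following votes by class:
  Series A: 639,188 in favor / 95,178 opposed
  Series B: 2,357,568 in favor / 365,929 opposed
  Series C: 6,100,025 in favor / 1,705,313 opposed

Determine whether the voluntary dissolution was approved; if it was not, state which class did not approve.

Series A: 2/3 of 958358 = 638905.33, rounded up to 638906; 638,906 required, 639,188 in favor — approved.
Series B: 4/5 of 2946934 = 2357547.20, rounded up to 2357548; 2,357,548 required, 2,357,568 in favor — approved.
Series C: 3/4 of 8131005 = 6098253.75, rounded up to 6098254; 6,098,254 required, 6,100,025 in favor — approved.

Approved — every class gave the required vote.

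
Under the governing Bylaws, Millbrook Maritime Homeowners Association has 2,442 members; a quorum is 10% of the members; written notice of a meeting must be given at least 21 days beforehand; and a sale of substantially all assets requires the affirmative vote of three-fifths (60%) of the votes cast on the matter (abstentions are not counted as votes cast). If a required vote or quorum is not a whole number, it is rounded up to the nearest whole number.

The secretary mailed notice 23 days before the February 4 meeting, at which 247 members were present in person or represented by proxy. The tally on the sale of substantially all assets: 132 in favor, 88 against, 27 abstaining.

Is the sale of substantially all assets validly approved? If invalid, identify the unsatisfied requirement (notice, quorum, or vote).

Valid — all requirements satisfied.

Notice: 23 days given; 21 required. Satisfied.
Quorum: 10% of 2,442 = 244.20, rounded up to 245; 247 present. Satisfied.
Vote: requires three-fifths of the votes cast (247 − 27 abstaining = 220); 3/5 of 220 = 132, so 132 needed; 132 in favor. Satisfied.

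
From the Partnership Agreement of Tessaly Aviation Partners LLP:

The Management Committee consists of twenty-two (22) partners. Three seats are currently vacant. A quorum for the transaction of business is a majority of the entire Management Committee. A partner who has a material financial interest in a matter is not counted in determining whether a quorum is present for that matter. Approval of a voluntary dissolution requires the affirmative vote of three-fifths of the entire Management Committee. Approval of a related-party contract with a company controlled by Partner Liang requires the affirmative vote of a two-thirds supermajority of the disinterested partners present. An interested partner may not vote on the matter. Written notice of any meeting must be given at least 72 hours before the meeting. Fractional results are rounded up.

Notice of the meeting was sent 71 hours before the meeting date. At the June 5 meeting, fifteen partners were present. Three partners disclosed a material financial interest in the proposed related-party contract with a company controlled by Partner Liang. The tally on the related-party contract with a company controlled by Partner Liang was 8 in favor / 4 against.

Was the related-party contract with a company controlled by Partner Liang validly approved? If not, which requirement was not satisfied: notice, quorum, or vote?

Notice: 71 hours given; 72 required (71 < 72). Not satisfied.
Quorum: 15 present, but the 3 interested partners do not count, leaving 12. Quorum is 12. Satisfied.
Vote: the related-party contract with a company controlled by Partner Liang requires two-thirds of the disinterested partners present (15 − 3 = 12). 2/3 of 12 = 8, so 8 affirmative votes are needed; 8 voted in favor. Satisfied.

Invalid — notice requirement not satisfied.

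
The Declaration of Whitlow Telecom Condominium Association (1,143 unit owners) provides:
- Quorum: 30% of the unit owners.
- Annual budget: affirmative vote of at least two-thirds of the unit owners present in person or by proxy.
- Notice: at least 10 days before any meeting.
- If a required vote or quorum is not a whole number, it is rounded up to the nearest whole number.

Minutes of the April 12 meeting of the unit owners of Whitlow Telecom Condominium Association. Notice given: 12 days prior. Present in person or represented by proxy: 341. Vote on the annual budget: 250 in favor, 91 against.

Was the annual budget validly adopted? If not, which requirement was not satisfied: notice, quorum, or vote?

Notice: 12 days given; 10 required. Satisfied.
Quorum: 30% of 1,143 = 342.90, rounded up to 343; 341 present. Not satisfied.
Vote: requires two-thirds of those present (341); 2/3 of 341 = 227.33, rounded up to 228, so 228 needed; 250 in favor. Satisfied.

Invalid — quorum requirement not satisfied.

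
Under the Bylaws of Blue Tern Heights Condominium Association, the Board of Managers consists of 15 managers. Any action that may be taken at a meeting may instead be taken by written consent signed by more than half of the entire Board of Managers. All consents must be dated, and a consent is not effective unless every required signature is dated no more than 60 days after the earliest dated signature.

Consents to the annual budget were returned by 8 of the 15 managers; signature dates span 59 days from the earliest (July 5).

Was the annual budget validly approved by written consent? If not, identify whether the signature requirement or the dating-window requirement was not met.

Effective — both the signature and dating-window requirements are satisfied.

Signatures required: more than half of 15 — a majority of 15 is 8, so 8 needed; 8 signed. Sufficient.
Dating window: the latest signature is 59 days after the earliest; the limit is 60 days. Within the window.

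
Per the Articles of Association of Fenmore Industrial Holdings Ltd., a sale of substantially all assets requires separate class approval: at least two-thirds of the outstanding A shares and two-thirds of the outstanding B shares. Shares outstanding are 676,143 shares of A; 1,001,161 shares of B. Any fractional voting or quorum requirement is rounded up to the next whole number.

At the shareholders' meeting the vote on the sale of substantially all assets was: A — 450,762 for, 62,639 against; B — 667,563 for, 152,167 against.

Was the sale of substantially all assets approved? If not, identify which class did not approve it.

Approved — every class gave the required vote.

A: 2/3 of 676143 = 450762; 450,762 required, 450,762 in favor — approved.
B: 2/3 of 1001161 = 667440.67, rounded up to 667441; 667,441 required, 667,563 in favor — approved.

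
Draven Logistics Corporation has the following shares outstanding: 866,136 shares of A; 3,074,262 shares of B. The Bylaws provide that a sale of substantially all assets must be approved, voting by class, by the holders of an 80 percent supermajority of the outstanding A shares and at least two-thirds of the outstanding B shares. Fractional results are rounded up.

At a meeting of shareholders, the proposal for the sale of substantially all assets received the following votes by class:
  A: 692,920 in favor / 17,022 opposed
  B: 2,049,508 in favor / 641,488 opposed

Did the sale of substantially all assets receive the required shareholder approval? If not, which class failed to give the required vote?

A: 4/5 of 866136 = 692908.80, rounded up to 692909; 692,909 required, 692,920 in favor — approved.
B: 2/3 of 3074262 = 2049508; 2,049,508 required, 2,049,508 in favor — approved.

Approved — every class gave the required vote.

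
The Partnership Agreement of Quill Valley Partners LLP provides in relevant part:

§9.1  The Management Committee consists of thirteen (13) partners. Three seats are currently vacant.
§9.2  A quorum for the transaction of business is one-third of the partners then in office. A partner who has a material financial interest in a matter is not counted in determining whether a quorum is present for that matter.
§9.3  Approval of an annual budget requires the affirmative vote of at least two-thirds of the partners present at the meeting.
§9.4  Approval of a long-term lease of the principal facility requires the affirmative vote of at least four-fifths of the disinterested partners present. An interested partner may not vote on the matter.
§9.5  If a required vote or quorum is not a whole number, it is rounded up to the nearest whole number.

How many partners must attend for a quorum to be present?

4

1/3 of 10 = 3.33, rounded up to 4.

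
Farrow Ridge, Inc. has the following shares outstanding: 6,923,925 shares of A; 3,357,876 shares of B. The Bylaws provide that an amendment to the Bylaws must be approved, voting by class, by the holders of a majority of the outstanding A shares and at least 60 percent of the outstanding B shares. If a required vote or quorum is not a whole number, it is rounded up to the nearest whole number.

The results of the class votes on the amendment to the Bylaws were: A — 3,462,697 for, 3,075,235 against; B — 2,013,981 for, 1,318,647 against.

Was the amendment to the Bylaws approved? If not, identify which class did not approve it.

Not approved — the B shares did not give the required vote.

A: a majority of 6923925 is 3461963; 3,461,963 required, 3,462,697 in favor — approved.
B: 3/5 of 3357876 = 2014725.60, rounded up to 2014726; 2,014,726 required, 2,013,981 in favor — not approved.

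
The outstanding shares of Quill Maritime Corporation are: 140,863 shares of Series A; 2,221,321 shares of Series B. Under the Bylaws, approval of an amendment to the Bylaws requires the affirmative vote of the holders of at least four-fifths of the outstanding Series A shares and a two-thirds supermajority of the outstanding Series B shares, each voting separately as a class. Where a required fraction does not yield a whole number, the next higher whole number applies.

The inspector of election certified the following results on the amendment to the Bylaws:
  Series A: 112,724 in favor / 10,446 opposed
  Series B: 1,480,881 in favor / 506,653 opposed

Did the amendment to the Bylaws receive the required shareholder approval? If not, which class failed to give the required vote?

Series A: 4/5 of 140863 = 112690.40, rounded up to 112691; 112,691 required, 112,724 in favor — approved.
Series B: 2/3 of 2221321 = 1480880.67, rounded up to 1480881; 1,480,881 required, 1,480,881 in favor — approved.

Approved — every class gave the required vote.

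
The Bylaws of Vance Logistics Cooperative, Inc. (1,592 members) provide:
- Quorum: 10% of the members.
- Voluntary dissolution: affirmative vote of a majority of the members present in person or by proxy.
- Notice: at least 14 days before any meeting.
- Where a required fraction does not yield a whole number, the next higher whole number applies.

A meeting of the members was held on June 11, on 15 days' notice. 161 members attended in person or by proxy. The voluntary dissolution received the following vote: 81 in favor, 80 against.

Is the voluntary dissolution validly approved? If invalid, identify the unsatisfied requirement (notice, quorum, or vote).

Valid — all requirements satisfied.

Notice: 15 days given; 14 required. Satisfied.
Quorum: 10% of 1,592 = 159.20, rounded up to 160; 161 present. Satisfied.
Vote: requires a majority of those present (161); a majority of 161 is 81, so 81 needed; 81 in favor. Satisfied.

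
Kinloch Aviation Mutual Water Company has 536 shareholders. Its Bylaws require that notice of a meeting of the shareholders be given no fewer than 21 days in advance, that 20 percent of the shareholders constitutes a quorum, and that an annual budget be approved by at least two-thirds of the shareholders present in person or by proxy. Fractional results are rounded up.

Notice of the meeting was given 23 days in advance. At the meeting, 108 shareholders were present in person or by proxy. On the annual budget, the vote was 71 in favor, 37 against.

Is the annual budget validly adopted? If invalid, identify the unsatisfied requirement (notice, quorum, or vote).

Notice: 23 days given; 21 required. Satisfied.
Quorum: 20% of 536 = 107.20, rounded up to 108; 108 present. Satisfied.
Vote: requires two-thirds of those present (108); 2/3 of 108 = 72, so 72 needed; 71 in favor. Not satisfied.

Invalid — vote requirement not satisfied.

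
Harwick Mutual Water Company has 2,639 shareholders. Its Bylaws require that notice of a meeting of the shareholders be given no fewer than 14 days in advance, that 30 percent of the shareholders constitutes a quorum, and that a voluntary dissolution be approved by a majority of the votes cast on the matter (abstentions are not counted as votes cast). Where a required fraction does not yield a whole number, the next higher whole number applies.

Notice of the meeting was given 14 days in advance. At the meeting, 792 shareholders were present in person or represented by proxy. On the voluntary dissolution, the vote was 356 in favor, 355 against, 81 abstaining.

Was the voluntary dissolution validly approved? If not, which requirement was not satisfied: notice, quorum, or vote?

Notice: 14 days given; 14 required. Satisfied.
Quorum: 30% of 2,639 = 791.70, rounded up to 792; 792 present. Satisfied.
Vote: requires a majority of the votes cast (792 − 81 abstaining = 711); a majority of 711 is 356, so 356 needed; 356 in favor. Satisfied.

Valid — all requirements satisfied.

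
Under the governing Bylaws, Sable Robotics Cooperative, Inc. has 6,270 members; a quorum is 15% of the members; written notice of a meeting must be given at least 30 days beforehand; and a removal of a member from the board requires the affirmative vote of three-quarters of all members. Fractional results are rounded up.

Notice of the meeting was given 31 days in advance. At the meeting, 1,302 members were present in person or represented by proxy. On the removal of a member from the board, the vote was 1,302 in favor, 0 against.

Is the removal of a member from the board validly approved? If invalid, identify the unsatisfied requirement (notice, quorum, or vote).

Invalid — vote requirement not satisfied.

Notice: 31 days given; 30 required. Satisfied.
Quorum: 15% of 6,270 = 940.50, rounded up to 941; 1,302 present. Satisfied.
Vote: requires three-fourths of all members (6,270); 3/4 of 6270 = 4702.50, rounded up to 4703, so 4,703 needed; 1,302 in favor. Not satisfied.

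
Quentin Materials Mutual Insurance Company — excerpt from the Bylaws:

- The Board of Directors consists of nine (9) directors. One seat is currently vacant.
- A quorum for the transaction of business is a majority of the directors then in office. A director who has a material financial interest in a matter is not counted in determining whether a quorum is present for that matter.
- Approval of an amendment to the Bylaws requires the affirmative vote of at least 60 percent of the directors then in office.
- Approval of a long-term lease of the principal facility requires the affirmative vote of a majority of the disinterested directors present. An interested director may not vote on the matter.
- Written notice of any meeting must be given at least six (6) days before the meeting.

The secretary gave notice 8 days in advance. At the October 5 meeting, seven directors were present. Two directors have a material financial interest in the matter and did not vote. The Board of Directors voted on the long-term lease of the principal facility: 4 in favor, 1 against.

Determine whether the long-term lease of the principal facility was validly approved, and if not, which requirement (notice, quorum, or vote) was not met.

Valid — all requirements satisfied.

Notice: 8 days given; 6 required (8 ≥ 6). Satisfied.
Quorum: 7 present, but the 2 interested directors do not count, leaving 5. Quorum is 5. Satisfied.
Vote: the long-term lease of the principal facility requires a majority of the disinterested directors present (7 − 2 = 5). A majority of 5 is 3, so 3 affirmative votes are needed; 4 voted in favor. Satisfied.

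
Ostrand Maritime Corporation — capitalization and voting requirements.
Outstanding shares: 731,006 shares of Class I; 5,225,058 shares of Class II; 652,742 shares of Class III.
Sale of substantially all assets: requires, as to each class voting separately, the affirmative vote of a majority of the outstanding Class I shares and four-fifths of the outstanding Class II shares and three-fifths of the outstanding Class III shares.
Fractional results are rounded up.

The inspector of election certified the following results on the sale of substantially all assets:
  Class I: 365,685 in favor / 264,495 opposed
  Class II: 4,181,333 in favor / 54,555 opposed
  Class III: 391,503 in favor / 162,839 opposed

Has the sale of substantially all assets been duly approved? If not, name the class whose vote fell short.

Class I: a majority of 731006 is 365504; 365,504 required, 365,685 in favor — approved.
Class II: 4/5 of 5225058 = 4180046.40, rounded up to 4180047; 4,180,047 required, 4,181,333 in favor — approved.
Class III: 3/5 of 652742 = 391645.20, rounded up to 391646; 391,646 required, 391,503 in favor — not approved.

Not approved — the Class III shares did not give the required vote.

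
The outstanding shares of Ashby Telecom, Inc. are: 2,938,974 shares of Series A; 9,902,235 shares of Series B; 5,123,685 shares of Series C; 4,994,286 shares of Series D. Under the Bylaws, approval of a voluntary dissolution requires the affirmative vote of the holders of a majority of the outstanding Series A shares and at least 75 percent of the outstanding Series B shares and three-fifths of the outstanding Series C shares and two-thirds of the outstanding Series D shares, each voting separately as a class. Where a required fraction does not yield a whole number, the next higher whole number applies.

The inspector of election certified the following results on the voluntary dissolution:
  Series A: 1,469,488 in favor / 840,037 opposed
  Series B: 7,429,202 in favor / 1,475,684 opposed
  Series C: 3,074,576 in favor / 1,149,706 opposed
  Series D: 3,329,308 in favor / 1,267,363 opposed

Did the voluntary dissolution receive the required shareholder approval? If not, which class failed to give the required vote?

Series A: a majority of 2938974 is 1469488; 1,469,488 required, 1,469,488 in favor — approved.
Series B: 3/4 of 9902235 = 7426676.25, rounded up to 7426677; 7,426,677 required, 7,429,202 in favor — approved.
Series C: 3/5 of 5123685 = 3074211; 3,074,211 required, 3,074,576 in favor — approved.
Series D: 2/3 of 4994286 = 3329524; 3,329,524 required, 3,329,308 in favor — not approved.

Not approved — the Series D shares did not give the required vote.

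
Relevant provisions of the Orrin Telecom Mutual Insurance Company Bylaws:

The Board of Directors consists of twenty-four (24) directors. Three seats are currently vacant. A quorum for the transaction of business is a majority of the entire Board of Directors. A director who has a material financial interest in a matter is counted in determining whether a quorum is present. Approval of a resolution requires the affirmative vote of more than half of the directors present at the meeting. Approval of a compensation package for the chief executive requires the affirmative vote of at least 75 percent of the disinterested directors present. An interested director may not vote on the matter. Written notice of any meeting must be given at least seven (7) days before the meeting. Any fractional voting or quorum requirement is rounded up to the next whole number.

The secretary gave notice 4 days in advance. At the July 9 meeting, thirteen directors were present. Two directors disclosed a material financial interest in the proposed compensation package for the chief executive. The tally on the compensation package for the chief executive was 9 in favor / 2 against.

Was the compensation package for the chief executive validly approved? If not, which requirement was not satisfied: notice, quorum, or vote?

Invalid — notice requirement not satisfied.

Notice: 4 days given; 7 required (4 < 7). Not satisfied.
Quorum: 13 present (interested directors count toward quorum); quorum is 13. Satisfied.
Vote: the compensation package for the chief executive requires three-fourths of the disinterested directors present (13 − 2 = 11). 3/4 of 11 = 8.25, rounded up to 9, so 9 affirmative votes are needed; 9 voted in favor. Satisfied.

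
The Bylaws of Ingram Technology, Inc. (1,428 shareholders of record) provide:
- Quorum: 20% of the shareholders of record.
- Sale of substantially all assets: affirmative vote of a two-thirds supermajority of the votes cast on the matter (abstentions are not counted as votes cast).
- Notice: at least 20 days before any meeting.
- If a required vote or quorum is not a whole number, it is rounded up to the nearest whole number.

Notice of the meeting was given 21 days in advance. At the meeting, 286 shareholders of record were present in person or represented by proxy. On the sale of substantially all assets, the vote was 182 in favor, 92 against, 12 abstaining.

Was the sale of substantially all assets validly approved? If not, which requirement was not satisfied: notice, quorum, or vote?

Invalid — vote requirement not satisfied.

Notice: 21 days given; 20 required. Satisfied.
Quorum: 20% of 1,428 = 285.60, rounded up to 286; 286 present. Satisfied.
Vote: requires two-thirds of the votes cast (286 − 12 abstaining = 274); 2/3 of 274 = 182.67, rounded up to 183, so 183 needed; 182 in favor. Not satisfied.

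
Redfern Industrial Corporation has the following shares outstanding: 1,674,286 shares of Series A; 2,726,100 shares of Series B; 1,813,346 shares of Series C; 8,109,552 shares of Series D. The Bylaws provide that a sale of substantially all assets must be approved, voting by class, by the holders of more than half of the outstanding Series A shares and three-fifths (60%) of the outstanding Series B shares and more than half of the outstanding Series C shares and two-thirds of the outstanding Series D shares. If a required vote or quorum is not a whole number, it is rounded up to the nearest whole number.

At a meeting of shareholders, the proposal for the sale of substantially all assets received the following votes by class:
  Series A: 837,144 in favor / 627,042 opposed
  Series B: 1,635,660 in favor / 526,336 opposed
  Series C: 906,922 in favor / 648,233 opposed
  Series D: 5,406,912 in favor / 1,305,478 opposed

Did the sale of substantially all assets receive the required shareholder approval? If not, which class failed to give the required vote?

Approved — every class gave the required vote.

Series A: a majority of 1674286 is 837144; 837,144 required, 837,144 in favor — approved.
Series B: 3/5 of 2726100 = 1635660; 1,635,660 required, 1,635,660 in favor — approved.
Series C: a majority of 1813346 is 906674; 906,674 required, 906,922 in favor — approved.
Series D: 2/3 of 8109552 = 5406368; 5,406,368 required, 5,406,912 in favor — approved.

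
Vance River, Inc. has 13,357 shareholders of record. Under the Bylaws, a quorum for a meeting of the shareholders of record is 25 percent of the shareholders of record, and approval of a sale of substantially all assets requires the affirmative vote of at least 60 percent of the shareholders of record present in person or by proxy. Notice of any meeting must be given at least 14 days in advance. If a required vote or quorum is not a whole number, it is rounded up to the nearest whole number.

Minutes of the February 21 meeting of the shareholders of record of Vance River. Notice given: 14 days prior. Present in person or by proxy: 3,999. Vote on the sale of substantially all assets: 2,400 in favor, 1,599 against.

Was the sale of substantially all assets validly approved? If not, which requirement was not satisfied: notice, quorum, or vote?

Notice: 14 days given; 14 required. Satisfied.
Quorum: 25% of 13,357 = 3,339.25, rounded up to 3,340; 3,999 present. Satisfied.
Vote: requires three-fifths of those present (3,999); 3/5 of 3999 = 2399.40, rounded up to 2400, so 2,400 needed; 2,400 in favor. Satisfied.

Valid — all requirements satisfied.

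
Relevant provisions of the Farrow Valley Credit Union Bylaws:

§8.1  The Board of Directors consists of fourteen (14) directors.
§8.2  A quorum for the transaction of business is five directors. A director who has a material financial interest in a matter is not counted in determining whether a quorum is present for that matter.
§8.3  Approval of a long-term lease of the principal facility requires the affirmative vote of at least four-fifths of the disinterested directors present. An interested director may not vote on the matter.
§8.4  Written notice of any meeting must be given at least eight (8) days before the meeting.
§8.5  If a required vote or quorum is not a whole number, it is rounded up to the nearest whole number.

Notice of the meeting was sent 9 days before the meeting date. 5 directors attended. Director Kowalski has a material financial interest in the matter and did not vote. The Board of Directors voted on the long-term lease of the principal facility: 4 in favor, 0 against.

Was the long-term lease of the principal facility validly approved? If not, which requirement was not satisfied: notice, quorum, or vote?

Notice: 9 days given; 8 required (9 ≥ 8). Satisfied.
Quorum: 5 present, but the 1 interested director does not count, leaving 4. Quorum is 5. Not satisfied.
Vote: the long-term lease of the principal facility requires four-fifths of the disinterested directors present (5 − 1 = 4). 4/5 of 4 = 3.20, rounded up to 4, so 4 affirmative votes are needed; 4 voted in favor. Satisfied. (Moot — without a quorum no business can be validly transacted.)

Invalid — quorum requirement not satisfied.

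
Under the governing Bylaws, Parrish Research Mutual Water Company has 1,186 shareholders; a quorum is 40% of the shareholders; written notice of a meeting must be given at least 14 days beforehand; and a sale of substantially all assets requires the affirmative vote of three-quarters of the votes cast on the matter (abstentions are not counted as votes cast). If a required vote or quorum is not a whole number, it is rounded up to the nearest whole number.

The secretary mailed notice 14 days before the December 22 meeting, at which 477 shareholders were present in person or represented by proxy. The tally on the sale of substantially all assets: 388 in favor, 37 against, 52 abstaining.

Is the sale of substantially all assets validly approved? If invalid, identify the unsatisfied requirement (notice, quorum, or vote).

Notice: 14 days given; 14 required. Satisfied.
Quorum: 40% of 1,186 = 474.40, rounded up to 475; 477 present. Satisfied.
Vote: requires three-fourths of the votes cast (477 − 52 abstaining = 425); 3/4 of 425 = 318.75, rounded up to 319, so 319 needed; 388 in favor. Satisfied.

Valid — all requirements satisfied.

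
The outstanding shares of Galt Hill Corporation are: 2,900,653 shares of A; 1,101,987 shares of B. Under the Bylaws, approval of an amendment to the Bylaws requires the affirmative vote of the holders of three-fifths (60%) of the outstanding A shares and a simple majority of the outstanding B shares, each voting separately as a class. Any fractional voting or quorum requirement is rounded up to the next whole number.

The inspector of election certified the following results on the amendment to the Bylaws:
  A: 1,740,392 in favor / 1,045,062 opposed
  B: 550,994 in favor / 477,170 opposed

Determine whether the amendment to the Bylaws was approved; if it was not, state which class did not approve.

Approved — every class gave the required vote.

A: 3/5 of 2900653 = 1740391.80, rounded up to 1740392; 1,740,392 required, 1,740,392 in favor — approved.
B: a majority of 1101987 is 550994; 550,994 required, 550,994 in favor — approved.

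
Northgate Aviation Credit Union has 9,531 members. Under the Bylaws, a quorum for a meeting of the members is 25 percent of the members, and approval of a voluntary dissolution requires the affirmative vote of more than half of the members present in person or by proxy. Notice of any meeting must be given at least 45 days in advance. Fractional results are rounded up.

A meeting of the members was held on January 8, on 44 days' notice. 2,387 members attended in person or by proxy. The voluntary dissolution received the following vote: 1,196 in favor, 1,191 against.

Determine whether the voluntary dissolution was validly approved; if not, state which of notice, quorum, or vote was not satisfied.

Invalid — notice requirement not satisfied.

Notice: 44 days given; 45 required. Not satisfied.
Quorum: 25% of 9,531 = 2,382.75, rounded up to 2,383; 2,387 present. Satisfied.
Vote: requires a majority of those present (2,387); a majority of 2387 is 1194, so 1,194 needed; 1,196 in favor. Satisfied.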